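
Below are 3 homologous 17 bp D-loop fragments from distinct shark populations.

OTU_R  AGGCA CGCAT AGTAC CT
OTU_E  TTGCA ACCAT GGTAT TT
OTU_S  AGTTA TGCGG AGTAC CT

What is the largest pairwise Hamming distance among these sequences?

Pairwise Hamming distances:
  OTU_R vs OTU_E: 7
  OTU_R vs OTU_S: 5
  OTU_E vs OTU_S: 11
The largest is 11, between OTU_E and OTU_S.

11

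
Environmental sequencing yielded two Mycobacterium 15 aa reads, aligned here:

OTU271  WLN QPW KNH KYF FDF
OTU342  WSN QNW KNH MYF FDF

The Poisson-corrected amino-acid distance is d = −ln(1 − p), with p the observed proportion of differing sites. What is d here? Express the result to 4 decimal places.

The sequences differ at positions 2 (L/S), 5 (P/N), 10 (K/M).
p = 3/15 = 0.200000.
d = −ln(1 − 0.200000) = −ln(0.800000) = 0.2231.

0.2231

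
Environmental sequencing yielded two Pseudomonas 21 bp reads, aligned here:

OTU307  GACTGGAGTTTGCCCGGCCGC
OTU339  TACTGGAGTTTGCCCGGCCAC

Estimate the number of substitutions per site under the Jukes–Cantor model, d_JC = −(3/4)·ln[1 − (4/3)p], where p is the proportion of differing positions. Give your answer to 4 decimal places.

0.1019

The sequences differ at positions 1 (G/T), 20 (G/A).
p = 2/21 = 0.095238.
d = −0.75 · ln(1 − (4/3)·0.095238) = −0.75 · ln(0.873016) = −0.75 · (-0.135801) = 0.1019.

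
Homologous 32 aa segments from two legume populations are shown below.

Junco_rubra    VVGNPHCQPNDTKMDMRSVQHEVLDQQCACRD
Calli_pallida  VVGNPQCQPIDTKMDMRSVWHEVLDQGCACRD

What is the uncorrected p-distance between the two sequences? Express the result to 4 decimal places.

Differing sites — 6:H/Q; 10:N/I; 20:Q/W; 27:Q/G.
There are 4 differences over 32 sites, so p = 4/32 = 0.1250.

0.1250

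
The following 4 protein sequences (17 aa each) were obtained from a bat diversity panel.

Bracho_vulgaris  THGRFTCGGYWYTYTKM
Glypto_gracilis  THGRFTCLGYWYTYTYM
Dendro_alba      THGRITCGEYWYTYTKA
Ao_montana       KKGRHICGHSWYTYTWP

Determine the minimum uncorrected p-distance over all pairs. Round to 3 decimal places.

Pairwise Hamming distances:
  Bracho_vulgaris vs Glypto_gracilis: 2
  Bracho_vulgaris vs Dendro_alba: 3
  Bracho_vulgaris vs Ao_montana: 8
  Glypto_gracilis vs Dendro_alba: 5
  Glypto_gracilis vs Ao_montana: 9
  Dendro_alba vs Ao_montana: 8
The smallest is 2 mismatches, between Bracho_vulgaris and Glypto_gracilis; p = 2/17 = 0.118.

0.118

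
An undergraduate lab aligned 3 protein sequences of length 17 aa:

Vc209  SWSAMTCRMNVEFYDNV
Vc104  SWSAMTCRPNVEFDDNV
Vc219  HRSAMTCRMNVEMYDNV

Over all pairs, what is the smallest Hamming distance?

Pairwise Hamming distances:
  Vc209 vs Vc104: 2
  Vc209 vs Vc219: 3
  Vc104 vs Vc219: 5
The smallest is 2, between Vc209 and Vc104.

2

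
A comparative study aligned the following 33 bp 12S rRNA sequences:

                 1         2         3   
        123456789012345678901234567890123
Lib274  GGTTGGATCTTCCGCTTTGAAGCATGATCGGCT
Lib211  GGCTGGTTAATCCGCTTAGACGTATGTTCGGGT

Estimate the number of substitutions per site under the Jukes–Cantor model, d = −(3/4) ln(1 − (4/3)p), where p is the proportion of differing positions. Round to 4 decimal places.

Differing sites — 3:T/C; 7:A/T; 9:C/A; 10:T/A; 18:T/A; 21:A/C; 23:C/T; 27:A/T; 32:C/G.
p = 9/33 = 0.272727.
d = −0.75 · ln(1 − (4/3)·0.272727) = −0.75 · ln(0.636364) = −0.75 · (-0.451985) = 0.3390.

0.3390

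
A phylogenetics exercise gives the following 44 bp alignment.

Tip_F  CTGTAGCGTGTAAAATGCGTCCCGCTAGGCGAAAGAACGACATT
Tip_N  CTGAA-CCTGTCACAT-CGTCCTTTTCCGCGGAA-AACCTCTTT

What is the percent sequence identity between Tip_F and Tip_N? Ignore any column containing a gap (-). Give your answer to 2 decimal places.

Excluding the 3 gap columns leaves 41 comparable sites.
Differing sites — 4:T/A; 8:G/C; 12:A/C; 14:A/C; 23:C/T; 24:G/T; 25:C/T; 27:A/C; 28:G/C; 32:A/G; 39:G/C; 40:A/T; 42:A/T.
28 of the 41 comparable sites match, so the percent identity is 28/41 × 100 = 68.29%.

68.29%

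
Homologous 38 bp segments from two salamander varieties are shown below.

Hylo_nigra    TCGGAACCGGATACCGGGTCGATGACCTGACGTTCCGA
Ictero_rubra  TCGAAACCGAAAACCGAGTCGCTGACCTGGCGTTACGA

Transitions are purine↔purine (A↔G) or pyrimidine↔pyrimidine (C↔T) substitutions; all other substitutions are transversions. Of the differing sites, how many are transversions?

Mismatches occur at site 4 (G↔A, transition), site 10 (G↔A, transition), site 12 (T↔A, transversion), site 17 (G↔A, transition), site 22 (A↔C, transversion), site 30 (A↔G, transition), site 35 (C↔A, transversion).
Of the 7 differences, 4 transitions and 3 transversions, so the answer is 3.

3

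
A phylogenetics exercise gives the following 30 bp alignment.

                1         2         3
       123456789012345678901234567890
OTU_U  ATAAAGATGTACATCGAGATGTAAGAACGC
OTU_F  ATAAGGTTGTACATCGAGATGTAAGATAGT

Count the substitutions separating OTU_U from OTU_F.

5

Mismatches occur at site 5 (A↔G), site 7 (A↔T), site 27 (A↔T), site 28 (C↔A), site 30 (C↔T).
That gives 5 mismatches out of 30 aligned sites, so the Hamming distance is 5.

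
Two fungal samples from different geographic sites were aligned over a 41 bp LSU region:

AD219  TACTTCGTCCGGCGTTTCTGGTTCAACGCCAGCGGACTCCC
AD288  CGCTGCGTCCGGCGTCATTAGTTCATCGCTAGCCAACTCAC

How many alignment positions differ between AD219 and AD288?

The sequences differ at positions 1 (T/C), 2 (A/G), 5 (T/G), 16 (T/C), 17 (T/A), 18 (C/T), 20 (G/A), 26 (A/T), 30 (C/T), 34 (G/C), 35 (G/A), 40 (C/A).
That gives 12 mismatches out of 41 aligned sites, so the Hamming distance is 12.

12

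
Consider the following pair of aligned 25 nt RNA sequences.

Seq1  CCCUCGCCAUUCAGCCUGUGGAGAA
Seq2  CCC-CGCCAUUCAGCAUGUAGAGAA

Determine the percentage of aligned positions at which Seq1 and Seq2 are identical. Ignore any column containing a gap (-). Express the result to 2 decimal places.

91.67%

Excluding the 1 gap column leaves 24 comparable sites.
Mismatches occur at site 16 (C/A), site 20 (G/A).
22 of the 24 comparable sites match, so the percent identity is 22/24 × 100 = 91.67%.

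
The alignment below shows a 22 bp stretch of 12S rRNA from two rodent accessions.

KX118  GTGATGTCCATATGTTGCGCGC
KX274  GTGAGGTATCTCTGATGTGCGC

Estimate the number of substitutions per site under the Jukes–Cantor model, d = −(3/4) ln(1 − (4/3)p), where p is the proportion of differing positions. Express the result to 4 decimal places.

0.4141

Mismatches occur at site 5 (T↔G), site 8 (C↔A), site 9 (C↔T), site 10 (A↔C), site 12 (A↔C), site 15 (T↔A), site 18 (C↔T).
p = 7/22 = 0.318182.
d = −0.75 · ln(1 − (4/3)·0.318182) = −0.75 · ln(0.575757) = −0.75 · (-0.552070) = 0.4141.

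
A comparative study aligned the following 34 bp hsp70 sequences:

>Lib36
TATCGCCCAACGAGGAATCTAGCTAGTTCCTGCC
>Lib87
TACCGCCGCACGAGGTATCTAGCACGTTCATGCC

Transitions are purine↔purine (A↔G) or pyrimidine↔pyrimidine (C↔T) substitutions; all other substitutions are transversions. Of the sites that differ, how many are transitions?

Differing sites — 3:T/C (Ti); 8:C/G (Tv); 9:A/C (Tv); 16:A/T (Tv); 24:T/A (Tv); 25:A/C (Tv); 30:C/A (Tv).
Of the 7 differences, 1 transition and 6 transversions, so the answer is 1.

1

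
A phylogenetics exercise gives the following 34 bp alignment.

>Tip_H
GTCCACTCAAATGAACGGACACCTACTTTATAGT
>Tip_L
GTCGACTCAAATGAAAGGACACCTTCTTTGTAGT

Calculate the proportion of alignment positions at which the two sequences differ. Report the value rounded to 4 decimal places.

Mismatches occur at site 4 (C→G), site 16 (C→A), site 25 (A→T), site 30 (A→G).
There are 4 differences over 34 sites, so p = 4/34 = 0.1176.

0.1176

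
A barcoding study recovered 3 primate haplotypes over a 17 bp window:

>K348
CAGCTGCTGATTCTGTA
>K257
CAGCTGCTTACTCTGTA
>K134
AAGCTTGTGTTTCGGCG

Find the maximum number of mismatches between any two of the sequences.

Pairwise Hamming distances:
  K348 vs K257: 2
  K348 vs K134: 7
  K257 vs K134: 9
The largest is 9, between K257 and K134.

9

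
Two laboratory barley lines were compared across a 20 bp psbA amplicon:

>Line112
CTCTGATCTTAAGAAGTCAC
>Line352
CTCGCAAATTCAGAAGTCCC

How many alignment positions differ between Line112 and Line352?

The sequences differ at positions 4 (T/G), 5 (G/C), 7 (T/A), 8 (C/A), 11 (A/C), 19 (A/C).
That gives 6 mismatches out of 20 aligned sites, so the Hamming distance is 6.

6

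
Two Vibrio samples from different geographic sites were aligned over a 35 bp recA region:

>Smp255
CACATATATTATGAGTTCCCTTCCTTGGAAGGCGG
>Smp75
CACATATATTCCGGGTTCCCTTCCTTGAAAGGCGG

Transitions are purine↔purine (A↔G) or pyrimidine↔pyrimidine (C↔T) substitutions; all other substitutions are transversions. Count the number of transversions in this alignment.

The sequences differ at positions 11 (A/C, transversion), 12 (T/C, transition), 14 (A/G, transition), 28 (G/A, transition).
Of the 4 differences, 3 transitions and 1 transversion, so the answer is 1.

1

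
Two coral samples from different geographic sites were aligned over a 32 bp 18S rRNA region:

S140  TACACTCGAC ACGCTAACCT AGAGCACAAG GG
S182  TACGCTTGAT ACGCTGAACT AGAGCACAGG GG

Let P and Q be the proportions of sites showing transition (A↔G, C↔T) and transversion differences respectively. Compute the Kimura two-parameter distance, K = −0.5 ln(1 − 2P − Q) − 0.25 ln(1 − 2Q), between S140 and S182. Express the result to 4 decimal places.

Mismatches occur at site 4 (A→G, transition), site 7 (C→T, transition), site 10 (C→T, transition), site 16 (A→G, transition), site 18 (C→A, transversion), site 29 (A→G, transition).
Of the 6 differences, 5 transitions and 1 transversion over 32 sites: P = 5/32 = 0.156250, Q = 1/32 = 0.031250.
d = −0.5·ln(0.656250) − 0.25·ln(0.937500) = −0.5·(-0.421213) − 0.25·(-0.064539) = 0.2267.

0.2267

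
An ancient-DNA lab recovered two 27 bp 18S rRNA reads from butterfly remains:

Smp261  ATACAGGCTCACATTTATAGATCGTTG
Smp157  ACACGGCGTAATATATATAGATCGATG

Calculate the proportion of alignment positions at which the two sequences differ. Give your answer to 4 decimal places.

Mismatches occur at site 2 (T↔C), site 5 (A↔G), site 7 (G↔C), site 8 (C↔G), site 10 (C↔A), site 12 (C↔T), site 15 (T↔A), site 25 (T↔A).
There are 8 differences over 27 sites, so p = 8/27 = 0.2963.

0.2963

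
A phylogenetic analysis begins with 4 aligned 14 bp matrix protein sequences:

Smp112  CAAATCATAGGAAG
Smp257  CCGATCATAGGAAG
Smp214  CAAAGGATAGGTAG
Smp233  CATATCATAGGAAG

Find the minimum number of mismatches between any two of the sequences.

Pairwise Hamming distances:
  Smp112 vs Smp257: 2
  Smp112 vs Smp214: 3
  Smp112 vs Smp233: 1
  Smp257 vs Smp214: 5
  Smp257 vs Smp233: 2
  Smp214 vs Smp233: 4
The smallest is 1, between Smp112 and Smp233.

1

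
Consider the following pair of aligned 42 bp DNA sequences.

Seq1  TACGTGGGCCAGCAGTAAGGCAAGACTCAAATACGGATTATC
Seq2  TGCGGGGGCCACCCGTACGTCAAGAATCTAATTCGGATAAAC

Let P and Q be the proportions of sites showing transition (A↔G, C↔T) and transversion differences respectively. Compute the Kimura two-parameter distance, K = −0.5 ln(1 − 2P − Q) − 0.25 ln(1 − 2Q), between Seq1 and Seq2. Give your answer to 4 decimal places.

Mismatches occur at site 2 (A→G, transition), site 5 (T→G, transversion), site 12 (G→C, transversion), site 14 (A→C, transversion), site 18 (A→C, transversion), site 20 (G→T, transversion), site 26 (C→A, transversion), site 29 (A→T, transversion), site 33 (A→T, transversion), site 39 (T→A, transversion), site 41 (T→A, transversion).
Of the 11 differences, 1 transition and 10 transversions over 42 sites: P = 1/42 = 0.023810, Q = 10/42 = 0.238095.
d = −0.5·ln(0.714285) − 0.25·ln(0.523810) = −0.5·(-0.336473) − 0.25·(-0.646626) = 0.3299.

0.3299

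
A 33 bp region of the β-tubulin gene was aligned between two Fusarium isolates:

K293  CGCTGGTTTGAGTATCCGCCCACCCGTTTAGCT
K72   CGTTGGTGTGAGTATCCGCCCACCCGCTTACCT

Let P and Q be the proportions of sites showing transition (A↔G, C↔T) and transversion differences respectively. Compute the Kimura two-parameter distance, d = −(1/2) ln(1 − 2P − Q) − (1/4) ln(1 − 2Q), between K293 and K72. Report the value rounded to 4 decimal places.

0.1326

The sequences differ at positions 3 (C/T, transition), 8 (T/G, transversion), 27 (T/C, transition), 31 (G/C, transversion).
Of the 4 differences, 2 transitions and 2 transversions over 33 sites: P = 2/33 = 0.060606, Q = 2/33 = 0.060606.
d = −0.5·ln(0.818182) − 0.25·ln(0.878788) = −0.5·(-0.200670) − 0.25·(-0.129212) = 0.1326.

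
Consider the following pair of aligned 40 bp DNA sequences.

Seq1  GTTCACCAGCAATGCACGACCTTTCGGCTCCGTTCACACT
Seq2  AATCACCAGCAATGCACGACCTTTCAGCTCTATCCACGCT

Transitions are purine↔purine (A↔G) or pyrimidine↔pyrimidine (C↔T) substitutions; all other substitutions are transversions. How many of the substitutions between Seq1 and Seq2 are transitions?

6

The sequences differ at positions 1 (G/A, transition), 2 (T/A, transversion), 26 (G/A, transition), 31 (C/T, transition), 32 (G/A, transition), 34 (T/C, transition), 38 (A/G, transition).
Of the 7 differences, 6 transitions and 1 transversion, so the answer is 6.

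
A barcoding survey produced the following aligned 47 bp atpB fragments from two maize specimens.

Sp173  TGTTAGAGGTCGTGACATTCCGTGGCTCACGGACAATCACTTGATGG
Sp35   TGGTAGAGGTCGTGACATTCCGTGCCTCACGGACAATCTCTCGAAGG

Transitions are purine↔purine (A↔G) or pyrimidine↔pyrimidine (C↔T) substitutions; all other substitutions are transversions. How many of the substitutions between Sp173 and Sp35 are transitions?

1

The sequences differ at positions 3 (T/G, transversion), 25 (G/C, transversion), 39 (A/T, transversion), 42 (T/C, transition), 45 (T/A, transversion).
Of the 5 differences, 1 transition and 4 transversions, so the answer is 1.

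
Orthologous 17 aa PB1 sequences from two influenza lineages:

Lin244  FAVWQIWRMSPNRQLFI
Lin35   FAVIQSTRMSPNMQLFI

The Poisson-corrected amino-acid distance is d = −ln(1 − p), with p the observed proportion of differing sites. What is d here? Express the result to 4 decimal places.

0.2683

Mismatches occur at site 4 (W→I), site 6 (I→S), site 7 (W→T), site 13 (R→M).
p = 4/17 = 0.235294.
d = −ln(1 − 0.235294) = −ln(0.764706) = 0.2683.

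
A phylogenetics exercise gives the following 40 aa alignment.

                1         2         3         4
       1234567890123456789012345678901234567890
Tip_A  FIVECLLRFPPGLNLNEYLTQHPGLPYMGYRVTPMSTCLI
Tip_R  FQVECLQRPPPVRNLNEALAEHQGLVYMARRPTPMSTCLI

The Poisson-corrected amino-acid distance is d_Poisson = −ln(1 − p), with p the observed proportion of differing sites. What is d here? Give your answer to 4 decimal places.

Mismatches occur at site 2 (I→Q), site 7 (L→Q), site 9 (F→P), site 12 (G→V), site 13 (L→R), site 18 (Y→A), site 20 (T→A), site 21 (Q→E), site 23 (P→Q), site 26 (P→V), site 29 (G→A), site 30 (Y→R), site 32 (V→P).
p = 13/40 = 0.325000.
d = −ln(1 − 0.325000) = −ln(0.675000) = 0.3930.

0.3930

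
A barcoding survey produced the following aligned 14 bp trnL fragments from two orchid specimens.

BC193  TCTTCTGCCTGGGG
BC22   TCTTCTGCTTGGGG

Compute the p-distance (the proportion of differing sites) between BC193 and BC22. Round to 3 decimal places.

A single mismatch occurs at site 9 (C→T).
There are 1 differences over 14 sites, so p = 1/14 = 0.071.

0.071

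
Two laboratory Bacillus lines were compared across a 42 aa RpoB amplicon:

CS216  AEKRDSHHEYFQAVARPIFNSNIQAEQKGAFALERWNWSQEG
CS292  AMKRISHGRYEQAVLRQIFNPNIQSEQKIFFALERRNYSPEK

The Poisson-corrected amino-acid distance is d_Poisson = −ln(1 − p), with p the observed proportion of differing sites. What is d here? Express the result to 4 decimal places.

The sequences differ at positions 2 (E/M), 5 (D/I), 8 (H/G), 9 (E/R), 11 (F/E), 15 (A/L), 17 (P/Q), 21 (S/P), 25 (A/S), 29 (G/I), 30 (A/F), 36 (W/R), 38 (W/Y), 40 (Q/P), 42 (G/K).
p = 15/42 = 0.357143.
d = −ln(1 − 0.357143) = −ln(0.642857) = 0.4418.

0.4418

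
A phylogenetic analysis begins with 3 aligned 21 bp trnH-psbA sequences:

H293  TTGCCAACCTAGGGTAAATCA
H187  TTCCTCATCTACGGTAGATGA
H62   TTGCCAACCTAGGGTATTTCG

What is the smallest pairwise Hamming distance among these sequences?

3

Pairwise Hamming distances:
  H293 vs H187: 7
  H293 vs H62: 3
  H187 vs H62: 9
The smallest is 3, between H293 and H62.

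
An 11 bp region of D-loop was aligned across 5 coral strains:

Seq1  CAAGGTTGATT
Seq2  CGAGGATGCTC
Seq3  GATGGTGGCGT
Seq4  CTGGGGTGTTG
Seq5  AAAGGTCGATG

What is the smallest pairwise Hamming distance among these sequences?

Pairwise Hamming distances:
  Seq1 vs Seq2: 4
  Seq1 vs Seq3: 5
  Seq1 vs Seq4: 5
  Seq1 vs Seq5: 3
  Seq2 vs Seq3: 7
  Seq2 vs Seq4: 5
  Seq2 vs Seq5: 6
  Seq3 vs Seq4: 8
  Seq3 vs Seq5: 6
  Seq4 vs Seq5: 6
The smallest is 3, between Seq1 and Seq5.

3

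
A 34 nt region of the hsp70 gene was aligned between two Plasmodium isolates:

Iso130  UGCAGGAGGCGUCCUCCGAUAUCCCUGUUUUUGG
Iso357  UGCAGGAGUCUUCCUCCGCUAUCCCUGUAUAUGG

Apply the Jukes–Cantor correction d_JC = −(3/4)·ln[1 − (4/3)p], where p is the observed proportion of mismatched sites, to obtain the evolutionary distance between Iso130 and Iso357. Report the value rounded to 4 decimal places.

0.1637

Mismatches occur at site 9 (G→U), site 11 (G→U), site 19 (A→C), site 29 (U→A), site 31 (U→A).
p = 5/34 = 0.147059.
d = −0.75 · ln(1 − (4/3)·0.147059) = −0.75 · ln(0.803921) = −0.75 · (-0.218254) = 0.1637.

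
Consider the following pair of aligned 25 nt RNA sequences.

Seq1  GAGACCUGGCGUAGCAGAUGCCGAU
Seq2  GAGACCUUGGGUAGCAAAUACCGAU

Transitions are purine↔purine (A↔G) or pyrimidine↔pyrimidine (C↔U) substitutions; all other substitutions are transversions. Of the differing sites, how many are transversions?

Mismatches occur at site 8 (G/U, transversion), site 10 (C/G, transversion), site 17 (G/A, transition), site 20 (G/A, transition).
Of the 4 differences, 2 transitions and 2 transversions, so the answer is 2.

2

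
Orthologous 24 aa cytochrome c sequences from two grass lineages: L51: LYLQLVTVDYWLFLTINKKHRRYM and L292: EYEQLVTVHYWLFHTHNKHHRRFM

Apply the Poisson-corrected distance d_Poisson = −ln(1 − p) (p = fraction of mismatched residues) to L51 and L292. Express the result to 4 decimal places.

0.3448

Differing sites — 1:L/E; 3:L/E; 9:D/H; 14:L/H; 16:I/H; 19:K/H; 23:Y/F.
p = 7/24 = 0.291667.
d = −ln(1 − 0.291667) = −ln(0.708333) = 0.3448.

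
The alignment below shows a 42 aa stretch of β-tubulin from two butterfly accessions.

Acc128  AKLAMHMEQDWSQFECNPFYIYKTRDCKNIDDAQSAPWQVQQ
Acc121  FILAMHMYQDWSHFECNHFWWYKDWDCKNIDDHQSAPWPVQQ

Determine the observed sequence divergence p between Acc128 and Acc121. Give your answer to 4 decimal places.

Differing sites — 1:A/F; 2:K/I; 8:E/Y; 13:Q/H; 18:P/H; 20:Y/W; 21:I/W; 24:T/D; 25:R/W; 33:A/H; 39:Q/P.
There are 11 differences over 42 sites, so p = 11/42 = 0.2619.

0.2619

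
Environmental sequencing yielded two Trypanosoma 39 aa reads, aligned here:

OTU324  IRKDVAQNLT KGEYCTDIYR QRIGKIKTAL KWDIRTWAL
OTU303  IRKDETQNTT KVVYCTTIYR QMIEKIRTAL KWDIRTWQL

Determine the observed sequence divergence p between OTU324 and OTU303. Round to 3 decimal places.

Mismatches occur at site 5 (V→E), site 6 (A→T), site 9 (L→T), site 12 (G→V), site 13 (E→V), site 17 (D→T), site 22 (R→M), site 24 (G→E), site 27 (K→R), site 38 (A→Q).
There are 10 differences over 39 sites, so p = 10/39 = 0.256.

0.256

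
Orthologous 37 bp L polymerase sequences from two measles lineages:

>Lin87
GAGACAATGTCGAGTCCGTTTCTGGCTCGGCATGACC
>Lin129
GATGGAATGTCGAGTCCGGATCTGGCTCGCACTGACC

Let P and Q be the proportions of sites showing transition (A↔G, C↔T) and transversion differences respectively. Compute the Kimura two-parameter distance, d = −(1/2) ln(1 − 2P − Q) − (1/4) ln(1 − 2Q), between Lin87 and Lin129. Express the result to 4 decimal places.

0.2582

Differing sites — 3:G/T (Tv); 4:A/G (Ti); 5:C/G (Tv); 19:T/G (Tv); 20:T/A (Tv); 30:G/C (Tv); 31:C/A (Tv); 32:A/C (Tv).
Of the 8 differences, 1 transition and 7 transversions over 37 sites: P = 1/37 = 0.027027, Q = 7/37 = 0.189189.
d = −0.5·ln(0.756757) − 0.25·ln(0.621622) = −0.5·(-0.278713) − 0.25·(-0.475423) = 0.2582.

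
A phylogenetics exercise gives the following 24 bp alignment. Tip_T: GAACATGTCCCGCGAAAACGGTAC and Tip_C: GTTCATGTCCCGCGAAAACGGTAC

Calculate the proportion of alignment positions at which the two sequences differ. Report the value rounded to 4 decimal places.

0.0833

Differing sites — 2:A/T; 3:A/T.
There are 2 differences over 24 sites, so p = 2/24 = 0.0833.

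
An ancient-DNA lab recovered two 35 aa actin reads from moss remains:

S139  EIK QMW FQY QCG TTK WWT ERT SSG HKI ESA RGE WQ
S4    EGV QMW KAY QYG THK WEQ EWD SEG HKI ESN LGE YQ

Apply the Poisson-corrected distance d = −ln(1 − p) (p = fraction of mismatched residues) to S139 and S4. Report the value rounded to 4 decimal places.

The sequences differ at positions 2 (I/G), 3 (K/V), 7 (F/K), 8 (Q/A), 11 (C/Y), 14 (T/H), 17 (W/E), 18 (T/Q), 20 (R/W), 21 (T/D), 23 (S/E), 30 (A/N), 31 (R/L), 34 (W/Y).
p = 14/35 = 0.400000.
d = −ln(1 − 0.400000) = −ln(0.600000) = 0.5108.

0.5108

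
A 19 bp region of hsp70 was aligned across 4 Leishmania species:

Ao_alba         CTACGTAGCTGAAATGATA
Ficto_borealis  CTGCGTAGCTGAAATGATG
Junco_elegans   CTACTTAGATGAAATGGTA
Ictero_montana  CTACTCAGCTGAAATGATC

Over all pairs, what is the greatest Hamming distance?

Pairwise Hamming distances:
  Ao_alba vs Ficto_borealis: 2
  Ao_alba vs Junco_elegans: 3
  Ao_alba vs Ictero_montana: 3
  Ficto_borealis vs Junco_elegans: 5
  Ficto_borealis vs Ictero_montana: 4
  Junco_elegans vs Ictero_montana: 4
The largest is 5, between Ficto_borealis and Junco_elegans.

5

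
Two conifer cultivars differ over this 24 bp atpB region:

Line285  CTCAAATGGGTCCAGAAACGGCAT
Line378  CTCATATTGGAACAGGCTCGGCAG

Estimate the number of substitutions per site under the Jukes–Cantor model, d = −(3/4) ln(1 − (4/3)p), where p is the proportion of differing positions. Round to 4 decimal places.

0.4408

Mismatches occur at site 5 (A→T), site 8 (G→T), site 11 (T→A), site 12 (C→A), site 16 (A→G), site 17 (A→C), site 18 (A→T), site 24 (T→G).
p = 8/24 = 0.333333.
d = −0.75 · ln(1 − (4/3)·0.333333) = −0.75 · ln(0.555556) = −0.75 · (-0.587786) = 0.4408.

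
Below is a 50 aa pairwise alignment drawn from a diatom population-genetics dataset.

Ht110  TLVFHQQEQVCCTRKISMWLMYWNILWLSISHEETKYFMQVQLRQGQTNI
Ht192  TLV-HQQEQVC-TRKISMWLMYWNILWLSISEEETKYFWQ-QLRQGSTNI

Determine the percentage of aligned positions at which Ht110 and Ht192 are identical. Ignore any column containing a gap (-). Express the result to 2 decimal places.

Excluding the 3 gap columns leaves 47 comparable sites.
Differing sites — 32:H/E; 39:M/W; 47:Q/S.
44 of the 47 comparable sites match, so the percent identity is 44/47 × 100 = 93.62%.

93.62%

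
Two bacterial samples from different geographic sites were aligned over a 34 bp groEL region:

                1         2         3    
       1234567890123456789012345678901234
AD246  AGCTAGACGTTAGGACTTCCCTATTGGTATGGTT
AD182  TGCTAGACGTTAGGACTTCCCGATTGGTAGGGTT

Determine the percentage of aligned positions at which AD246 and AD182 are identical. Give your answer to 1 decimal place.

Differing sites — 1:A/T; 22:T/G; 30:T/G.
31 of the 34 sites match, so the percent identity is 31/34 × 100 = 91.2%.

91.2%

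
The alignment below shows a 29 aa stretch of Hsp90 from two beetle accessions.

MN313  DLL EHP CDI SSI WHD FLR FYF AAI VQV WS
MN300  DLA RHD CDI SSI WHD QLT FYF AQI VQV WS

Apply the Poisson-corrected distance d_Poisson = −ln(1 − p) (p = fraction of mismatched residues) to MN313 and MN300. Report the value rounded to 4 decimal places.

The sequences differ at positions 3 (L/A), 4 (E/R), 6 (P/D), 16 (F/Q), 18 (R/T), 23 (A/Q).
p = 6/29 = 0.206897.
d = −ln(1 − 0.206897) = −ln(0.793103) = 0.2318.

0.2318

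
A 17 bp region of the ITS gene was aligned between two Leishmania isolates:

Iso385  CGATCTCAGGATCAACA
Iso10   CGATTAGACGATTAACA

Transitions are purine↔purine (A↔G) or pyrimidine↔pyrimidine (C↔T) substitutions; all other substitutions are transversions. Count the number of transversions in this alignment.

The sequences differ at positions 5 (C/T, transition), 6 (T/A, transversion), 7 (C/G, transversion), 9 (G/C, transversion), 13 (C/T, transition).
Of the 5 differences, 2 transitions and 3 transversions, so the answer is 3.

3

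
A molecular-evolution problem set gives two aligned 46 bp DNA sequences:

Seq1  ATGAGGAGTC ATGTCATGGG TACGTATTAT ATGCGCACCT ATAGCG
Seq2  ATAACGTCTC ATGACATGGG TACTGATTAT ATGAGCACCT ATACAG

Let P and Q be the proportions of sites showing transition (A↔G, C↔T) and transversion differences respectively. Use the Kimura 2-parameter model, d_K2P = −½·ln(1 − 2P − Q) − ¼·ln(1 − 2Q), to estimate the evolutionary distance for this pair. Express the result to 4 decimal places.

0.2608

The sequences differ at positions 3 (G/A, transition), 5 (G/C, transversion), 7 (A/T, transversion), 8 (G/C, transversion), 14 (T/A, transversion), 24 (G/T, transversion), 25 (T/G, transversion), 34 (C/A, transversion), 44 (G/C, transversion), 45 (C/A, transversion).
Of the 10 differences, 1 transition and 9 transversions over 46 sites: P = 1/46 = 0.021739, Q = 9/46 = 0.195652.
d = −0.5·ln(0.760870) − 0.25·ln(0.608696) = −0.5·(-0.273293) − 0.25·(-0.496436) = 0.2608.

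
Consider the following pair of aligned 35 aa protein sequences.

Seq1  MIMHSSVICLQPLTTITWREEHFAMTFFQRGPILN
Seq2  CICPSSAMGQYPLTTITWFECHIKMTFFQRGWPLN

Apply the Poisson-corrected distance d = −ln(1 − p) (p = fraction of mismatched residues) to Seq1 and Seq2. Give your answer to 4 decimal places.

The sequences differ at positions 1 (M/C), 3 (M/C), 4 (H/P), 7 (V/A), 8 (I/M), 9 (C/G), 10 (L/Q), 11 (Q/Y), 19 (R/F), 21 (E/C), 23 (F/I), 24 (A/K), 32 (P/W), 33 (I/P).
p = 14/35 = 0.400000.
d = −ln(1 − 0.400000) = −ln(0.600000) = 0.5108.

0.5108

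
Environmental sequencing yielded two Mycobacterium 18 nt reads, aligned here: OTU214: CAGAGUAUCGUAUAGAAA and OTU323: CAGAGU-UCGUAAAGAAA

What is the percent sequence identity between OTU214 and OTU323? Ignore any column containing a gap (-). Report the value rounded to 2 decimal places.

Excluding the 1 gap column leaves 17 comparable sites.
The sequences differ at position 13 (U/A).
16 of the 17 comparable sites match, so the percent identity is 16/17 × 100 = 94.12%.

94.12%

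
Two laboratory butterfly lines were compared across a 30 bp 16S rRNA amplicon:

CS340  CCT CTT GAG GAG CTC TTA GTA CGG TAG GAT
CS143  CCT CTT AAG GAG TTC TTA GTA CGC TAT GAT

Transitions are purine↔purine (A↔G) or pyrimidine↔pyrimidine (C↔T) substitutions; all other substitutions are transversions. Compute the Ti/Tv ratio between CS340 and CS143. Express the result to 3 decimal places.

The sequences differ at positions 7 (G/A, transition), 13 (C/T, transition), 24 (G/C, transversion), 27 (G/T, transversion).
Of the 4 differences, 2 transitions and 2 transversions, so Ti/Tv = 2/2 = 1.000.

1.000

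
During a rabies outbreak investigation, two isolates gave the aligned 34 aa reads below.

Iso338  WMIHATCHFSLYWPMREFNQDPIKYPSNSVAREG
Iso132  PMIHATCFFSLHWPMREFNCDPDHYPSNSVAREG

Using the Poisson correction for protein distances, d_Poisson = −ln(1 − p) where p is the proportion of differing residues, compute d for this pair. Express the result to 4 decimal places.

0.1942

Mismatches occur at site 1 (W/P), site 8 (H/F), site 12 (Y/H), site 20 (Q/C), site 23 (I/D), site 24 (K/H).
p = 6/34 = 0.176471.
d = −ln(1 − 0.176471) = −ln(0.823529) = 0.1942.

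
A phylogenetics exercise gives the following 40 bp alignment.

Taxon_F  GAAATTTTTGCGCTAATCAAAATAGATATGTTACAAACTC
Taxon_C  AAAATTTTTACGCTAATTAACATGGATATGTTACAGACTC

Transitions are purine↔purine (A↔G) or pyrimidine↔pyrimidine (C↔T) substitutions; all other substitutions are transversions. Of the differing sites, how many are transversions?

1

Differing sites — 1:G/A (Ti); 10:G/A (Ti); 18:C/T (Ti); 21:A/C (Tv); 24:A/G (Ti); 36:A/G (Ti).
Of the 6 differences, 5 transitions and 1 transversion, so the answer is 1.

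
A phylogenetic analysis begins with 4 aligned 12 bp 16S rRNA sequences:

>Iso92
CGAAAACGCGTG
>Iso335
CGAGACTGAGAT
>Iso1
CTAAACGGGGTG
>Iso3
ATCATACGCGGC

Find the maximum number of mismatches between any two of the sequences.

10

Pairwise Hamming distances:
  Iso92 vs Iso335: 6
  Iso92 vs Iso1: 4
  Iso92 vs Iso3: 6
  Iso335 vs Iso1: 6
  Iso335 vs Iso3: 10
  Iso1 vs Iso3: 8
The largest is 10, between Iso335 and Iso3.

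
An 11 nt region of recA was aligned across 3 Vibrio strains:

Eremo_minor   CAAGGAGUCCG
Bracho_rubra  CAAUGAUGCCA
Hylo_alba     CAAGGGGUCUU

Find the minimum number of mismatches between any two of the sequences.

3

Pairwise Hamming distances:
  Eremo_minor vs Bracho_rubra: 4
  Eremo_minor vs Hylo_alba: 3
  Bracho_rubra vs Hylo_alba: 6
The smallest is 3, between Eremo_minor and Hylo_alba.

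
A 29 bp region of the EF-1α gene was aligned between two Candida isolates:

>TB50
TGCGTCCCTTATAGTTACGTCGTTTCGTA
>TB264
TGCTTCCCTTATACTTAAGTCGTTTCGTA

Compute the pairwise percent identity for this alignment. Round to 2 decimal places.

The sequences differ at positions 4 (G/T), 14 (G/C), 18 (C/A).
26 of the 29 sites match, so the percent identity is 26/29 × 100 = 89.66%.

89.66%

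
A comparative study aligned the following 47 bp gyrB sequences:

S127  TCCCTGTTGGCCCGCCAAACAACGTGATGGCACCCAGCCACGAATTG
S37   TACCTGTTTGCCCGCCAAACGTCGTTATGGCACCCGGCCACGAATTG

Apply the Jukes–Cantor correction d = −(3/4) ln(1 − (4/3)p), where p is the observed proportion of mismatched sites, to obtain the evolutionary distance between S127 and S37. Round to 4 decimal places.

The sequences differ at positions 2 (C/A), 9 (G/T), 21 (A/G), 22 (A/T), 26 (G/T), 36 (A/G).
p = 6/47 = 0.127660.
d = −0.75 · ln(1 − (4/3)·0.127660) = −0.75 · ln(0.829787) = −0.75 · (-0.186586) = 0.1399.

0.1399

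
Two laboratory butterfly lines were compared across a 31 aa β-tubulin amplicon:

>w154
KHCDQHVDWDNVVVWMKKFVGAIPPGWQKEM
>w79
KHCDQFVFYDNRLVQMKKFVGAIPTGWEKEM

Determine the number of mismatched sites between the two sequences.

The sequences differ at positions 6 (H/F), 8 (D/F), 9 (W/Y), 12 (V/R), 13 (V/L), 15 (W/Q), 25 (P/T), 28 (Q/E).
That gives 8 mismatches out of 31 aligned sites, so the Hamming distance is 8.

8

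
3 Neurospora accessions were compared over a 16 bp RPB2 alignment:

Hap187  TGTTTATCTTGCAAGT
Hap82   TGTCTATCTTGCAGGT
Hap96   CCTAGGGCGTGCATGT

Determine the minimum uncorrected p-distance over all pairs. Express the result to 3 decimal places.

Pairwise Hamming distances:
  Hap187 vs Hap82: 2
  Hap187 vs Hap96: 8
  Hap82 vs Hap96: 8
The smallest is 2 mismatches, between Hap187 and Hap82; p = 2/16 = 0.125.

0.125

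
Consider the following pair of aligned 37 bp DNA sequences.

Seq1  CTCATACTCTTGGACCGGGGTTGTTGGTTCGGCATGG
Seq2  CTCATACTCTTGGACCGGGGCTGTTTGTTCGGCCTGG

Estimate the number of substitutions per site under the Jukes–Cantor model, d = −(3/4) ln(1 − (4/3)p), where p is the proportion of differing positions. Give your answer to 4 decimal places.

Differing sites — 21:T/C; 26:G/T; 34:A/C.
p = 3/37 = 0.081081.
d = −0.75 · ln(1 − (4/3)·0.081081) = −0.75 · ln(0.891892) = −0.75 · (-0.114410) = 0.0858.

0.0858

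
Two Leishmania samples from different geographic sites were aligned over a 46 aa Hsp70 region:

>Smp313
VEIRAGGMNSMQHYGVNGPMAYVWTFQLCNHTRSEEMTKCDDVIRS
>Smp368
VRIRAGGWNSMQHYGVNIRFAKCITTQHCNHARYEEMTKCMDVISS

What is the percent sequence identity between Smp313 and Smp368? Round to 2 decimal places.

69.57%

Differing sites — 2:E/R; 8:M/W; 18:G/I; 19:P/R; 20:M/F; 22:Y/K; 23:V/C; 24:W/I; 26:F/T; 28:L/H; 32:T/A; 34:S/Y; 41:D/M; 45:R/S.
32 of the 46 sites match, so the percent identity is 32/46 × 100 = 69.57%.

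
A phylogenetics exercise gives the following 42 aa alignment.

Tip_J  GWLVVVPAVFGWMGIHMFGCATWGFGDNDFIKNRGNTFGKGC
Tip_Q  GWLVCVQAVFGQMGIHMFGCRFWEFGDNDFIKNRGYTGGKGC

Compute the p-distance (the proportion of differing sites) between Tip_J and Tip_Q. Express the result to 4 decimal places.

0.1905

Mismatches occur at site 5 (V↔C), site 7 (P↔Q), site 12 (W↔Q), site 21 (A↔R), site 22 (T↔F), site 24 (G↔E), site 36 (N↔Y), site 38 (F↔G).
There are 8 differences over 42 sites, so p = 8/42 = 0.1905.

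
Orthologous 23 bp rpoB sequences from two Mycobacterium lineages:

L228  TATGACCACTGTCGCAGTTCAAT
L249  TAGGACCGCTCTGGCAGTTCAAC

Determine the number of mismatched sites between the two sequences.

The sequences differ at positions 3 (T/G), 8 (A/G), 11 (G/C), 13 (C/G), 23 (T/C).
That gives 5 mismatches out of 23 aligned sites, so the Hamming distance is 5.

5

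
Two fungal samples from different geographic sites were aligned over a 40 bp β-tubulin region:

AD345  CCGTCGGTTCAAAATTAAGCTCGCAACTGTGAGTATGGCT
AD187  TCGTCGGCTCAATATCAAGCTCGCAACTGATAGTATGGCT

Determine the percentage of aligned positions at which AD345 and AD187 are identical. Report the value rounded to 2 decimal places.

85.00%

The sequences differ at positions 1 (C/T), 8 (T/C), 13 (A/T), 16 (T/C), 30 (T/A), 31 (G/T).
34 of the 40 sites match, so the percent identity is 34/40 × 100 = 85.00%.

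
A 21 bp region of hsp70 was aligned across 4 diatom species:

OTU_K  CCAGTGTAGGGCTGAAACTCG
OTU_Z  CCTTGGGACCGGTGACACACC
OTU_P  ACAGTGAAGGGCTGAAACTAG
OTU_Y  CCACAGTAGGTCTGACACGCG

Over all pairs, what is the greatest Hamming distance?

Pairwise Hamming distances:
  OTU_K vs OTU_Z: 10
  OTU_K vs OTU_P: 3
  OTU_K vs OTU_Y: 5
  OTU_Z vs OTU_P: 12
  OTU_Z vs OTU_Y: 10
  OTU_P vs OTU_Y: 8
The largest is 12, between OTU_Z and OTU_P.

12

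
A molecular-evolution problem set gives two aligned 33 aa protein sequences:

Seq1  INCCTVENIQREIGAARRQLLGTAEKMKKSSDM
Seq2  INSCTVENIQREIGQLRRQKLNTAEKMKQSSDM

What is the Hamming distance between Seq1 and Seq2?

Mismatches occur at site 3 (C↔S), site 15 (A↔Q), site 16 (A↔L), site 20 (L↔K), site 22 (G↔N), site 29 (K↔Q).
That gives 6 mismatches out of 33 aligned sites, so the Hamming distance is 6.

6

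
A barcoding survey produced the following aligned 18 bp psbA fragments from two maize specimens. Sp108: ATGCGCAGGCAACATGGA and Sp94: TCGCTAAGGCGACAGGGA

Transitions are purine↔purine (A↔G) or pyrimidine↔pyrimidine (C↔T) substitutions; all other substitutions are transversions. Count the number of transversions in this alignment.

4

The sequences differ at positions 1 (A/T, transversion), 2 (T/C, transition), 5 (G/T, transversion), 6 (C/A, transversion), 11 (A/G, transition), 15 (T/G, transversion).
Of the 6 differences, 2 transitions and 4 transversions, so the answer is 4.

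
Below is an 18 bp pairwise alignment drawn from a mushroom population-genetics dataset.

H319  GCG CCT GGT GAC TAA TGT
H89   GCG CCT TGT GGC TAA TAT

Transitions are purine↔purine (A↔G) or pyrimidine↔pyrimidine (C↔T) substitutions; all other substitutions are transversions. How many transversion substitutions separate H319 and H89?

1

The sequences differ at positions 7 (G/T, transversion), 11 (A/G, transition), 17 (G/A, transition).
Of the 3 differences, 2 transitions and 1 transversion, so the answer is 1.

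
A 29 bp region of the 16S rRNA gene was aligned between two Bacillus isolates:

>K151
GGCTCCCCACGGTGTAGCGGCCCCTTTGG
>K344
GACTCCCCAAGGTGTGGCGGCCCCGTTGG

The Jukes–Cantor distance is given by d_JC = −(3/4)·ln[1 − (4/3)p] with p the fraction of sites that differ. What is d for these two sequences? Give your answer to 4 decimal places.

0.1524

Mismatches occur at site 2 (G↔A), site 10 (C↔A), site 16 (A↔G), site 25 (T↔G).
p = 4/29 = 0.137931.
d = −0.75 · ln(1 − (4/3)·0.137931) = −0.75 · ln(0.816092) = −0.75 · (-0.203228) = 0.1524.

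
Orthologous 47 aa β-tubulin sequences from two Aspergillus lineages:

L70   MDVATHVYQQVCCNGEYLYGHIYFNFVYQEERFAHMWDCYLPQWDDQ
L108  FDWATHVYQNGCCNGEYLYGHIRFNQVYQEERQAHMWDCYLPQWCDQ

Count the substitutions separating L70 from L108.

8

The sequences differ at positions 1 (M/F), 3 (V/W), 10 (Q/N), 11 (V/G), 23 (Y/R), 26 (F/Q), 33 (F/Q), 45 (D/C).
That gives 8 mismatches out of 47 aligned sites, so the Hamming distance is 8.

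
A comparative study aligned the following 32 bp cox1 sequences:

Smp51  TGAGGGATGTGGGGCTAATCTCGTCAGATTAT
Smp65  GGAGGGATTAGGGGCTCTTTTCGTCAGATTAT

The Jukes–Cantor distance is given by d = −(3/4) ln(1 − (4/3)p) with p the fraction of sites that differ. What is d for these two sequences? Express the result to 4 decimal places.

0.2158

Differing sites — 1:T/G; 9:G/T; 10:T/A; 17:A/C; 18:A/T; 20:C/T.
p = 6/32 = 0.187500.
d = −0.75 · ln(1 − (4/3)·0.187500) = −0.75 · ln(0.750000) = −0.75 · (-0.287682) = 0.2158.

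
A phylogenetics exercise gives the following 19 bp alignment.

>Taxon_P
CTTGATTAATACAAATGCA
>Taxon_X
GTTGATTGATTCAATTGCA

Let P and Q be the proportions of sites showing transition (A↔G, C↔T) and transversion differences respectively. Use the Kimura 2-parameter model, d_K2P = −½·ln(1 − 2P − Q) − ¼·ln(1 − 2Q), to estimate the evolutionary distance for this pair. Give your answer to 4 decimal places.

0.2476

Differing sites — 1:C/G (Tv); 8:A/G (Ti); 11:A/T (Tv); 15:A/T (Tv).
Of the 4 differences, 1 transition and 3 transversions over 19 sites: P = 1/19 = 0.052632, Q = 3/19 = 0.157895.
d = −0.5·ln(0.736841) − 0.25·ln(0.684210) = −0.5·(-0.305383) − 0.25·(-0.379490) = 0.2476.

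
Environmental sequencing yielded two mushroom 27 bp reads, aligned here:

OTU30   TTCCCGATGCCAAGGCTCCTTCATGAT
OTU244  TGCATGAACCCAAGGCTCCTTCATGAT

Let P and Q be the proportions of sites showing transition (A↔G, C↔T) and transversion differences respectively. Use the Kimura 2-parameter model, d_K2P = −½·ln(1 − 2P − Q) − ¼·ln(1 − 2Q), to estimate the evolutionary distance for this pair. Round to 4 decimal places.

0.2135

Differing sites — 2:T/G (Tv); 4:C/A (Tv); 5:C/T (Ti); 8:T/A (Tv); 9:G/C (Tv).
Of the 5 differences, 1 transition and 4 transversions over 27 sites: P = 1/27 = 0.037037, Q = 4/27 = 0.148148.
d = −0.5·ln(0.777778) − 0.25·ln(0.703704) = −0.5·(-0.251314) − 0.25·(-0.351397) = 0.2135.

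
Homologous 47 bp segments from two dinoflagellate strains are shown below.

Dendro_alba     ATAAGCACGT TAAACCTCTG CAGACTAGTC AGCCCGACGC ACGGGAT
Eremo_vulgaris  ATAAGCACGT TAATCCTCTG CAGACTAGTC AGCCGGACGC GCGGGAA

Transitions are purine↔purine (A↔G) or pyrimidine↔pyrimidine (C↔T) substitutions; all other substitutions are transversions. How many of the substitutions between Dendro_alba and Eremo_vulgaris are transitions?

The sequences differ at positions 14 (A/T, transversion), 35 (C/G, transversion), 41 (A/G, transition), 47 (T/A, transversion).
Of the 4 differences, 1 transition and 3 transversions, so the answer is 1.

1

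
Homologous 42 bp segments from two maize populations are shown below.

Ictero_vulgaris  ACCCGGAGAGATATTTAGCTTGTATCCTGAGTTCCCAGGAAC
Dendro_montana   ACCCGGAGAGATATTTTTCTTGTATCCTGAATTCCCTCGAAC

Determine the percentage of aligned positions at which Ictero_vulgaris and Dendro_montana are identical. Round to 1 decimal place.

88.1%

The sequences differ at positions 17 (A/T), 18 (G/T), 31 (G/A), 37 (A/T), 38 (G/C).
37 of the 42 sites match, so the percent identity is 37/42 × 100 = 88.1%.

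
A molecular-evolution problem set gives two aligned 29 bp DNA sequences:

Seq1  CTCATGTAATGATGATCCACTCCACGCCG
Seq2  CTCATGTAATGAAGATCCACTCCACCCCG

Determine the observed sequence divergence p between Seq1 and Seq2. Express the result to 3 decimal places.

Mismatches occur at site 13 (T/A), site 26 (G/C).
There are 2 differences over 29 sites, so p = 2/29 = 0.069.

0.069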